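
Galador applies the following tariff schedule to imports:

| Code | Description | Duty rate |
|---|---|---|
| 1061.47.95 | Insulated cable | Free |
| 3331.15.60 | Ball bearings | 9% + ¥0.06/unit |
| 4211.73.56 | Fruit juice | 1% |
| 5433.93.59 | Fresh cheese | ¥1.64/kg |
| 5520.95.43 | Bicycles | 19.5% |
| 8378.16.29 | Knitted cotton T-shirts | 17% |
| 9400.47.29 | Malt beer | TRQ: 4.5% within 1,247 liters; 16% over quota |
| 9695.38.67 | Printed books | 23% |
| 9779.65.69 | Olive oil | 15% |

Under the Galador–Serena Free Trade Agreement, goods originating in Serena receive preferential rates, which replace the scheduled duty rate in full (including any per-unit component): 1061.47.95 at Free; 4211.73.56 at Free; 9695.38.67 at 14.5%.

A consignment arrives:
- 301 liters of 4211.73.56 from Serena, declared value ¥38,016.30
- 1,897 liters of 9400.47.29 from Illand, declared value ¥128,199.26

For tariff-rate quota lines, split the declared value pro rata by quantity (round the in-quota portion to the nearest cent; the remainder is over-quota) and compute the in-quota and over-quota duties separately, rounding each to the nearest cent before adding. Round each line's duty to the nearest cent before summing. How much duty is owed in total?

¥10,820.57

Line 1 (4211.73.56, Serena, 301 liters, ¥38,016.30):
Base rate for 4211.73.56 is 1%.
Origin Serena qualifies under the Galador–Serena agreement and 4211.73.56 is covered: preferential rate Free applies instead.
Duty = ¥38,016.30 × 0% = ¥0.00.
Line 2 (9400.47.29, Illand, 1,897 liters, ¥128,199.26):
Code 9400.47.29 is under a tariff-rate quota (threshold 1,247 liters). In-quota: 1,247 liters at 4.5%; over-quota: 650 liters at 16%.
Pro-rata value split: in-quota = ¥128,199.26 × 1,247/1,897 = ¥84,272.26; over-quota = ¥128,199.26 − ¥84,272.26 = ¥43,927.00.
In-quota duty = ¥84,272.26 × 4.5% = ¥3,792.25. Over-quota duty = ¥43,927.00 × 16% = ¥7,028.32.
Line duty = ¥3,792.25 + ¥7,028.32 = ¥10,820.57.
Total = ¥0.00 + ¥10,820.57 = ¥10,820.57.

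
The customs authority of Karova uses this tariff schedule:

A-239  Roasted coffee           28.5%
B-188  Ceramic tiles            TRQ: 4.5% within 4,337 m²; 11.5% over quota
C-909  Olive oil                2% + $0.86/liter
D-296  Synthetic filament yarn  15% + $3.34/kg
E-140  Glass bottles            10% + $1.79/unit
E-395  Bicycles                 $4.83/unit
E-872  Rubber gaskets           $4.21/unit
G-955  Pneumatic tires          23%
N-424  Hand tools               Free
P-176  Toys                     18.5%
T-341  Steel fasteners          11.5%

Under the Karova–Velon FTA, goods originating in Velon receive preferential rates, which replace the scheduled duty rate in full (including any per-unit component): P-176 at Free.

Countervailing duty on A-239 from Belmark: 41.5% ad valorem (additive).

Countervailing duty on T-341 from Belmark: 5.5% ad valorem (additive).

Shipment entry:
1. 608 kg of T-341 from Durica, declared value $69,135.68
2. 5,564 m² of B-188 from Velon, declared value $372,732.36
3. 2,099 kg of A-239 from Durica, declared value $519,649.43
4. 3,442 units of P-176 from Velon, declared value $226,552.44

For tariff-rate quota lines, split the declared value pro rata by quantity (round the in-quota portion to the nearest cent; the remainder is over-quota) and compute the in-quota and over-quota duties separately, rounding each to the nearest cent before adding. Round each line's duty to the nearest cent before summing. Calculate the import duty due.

$178,577.41

Line 1 (T-341, Durica, 608 kg, $69,135.68):
Base rate for T-341 is 11.5%.
The additional-duty order on T-341 targets Belmark, not Durica; it does not apply.
Duty = $69,135.68 × 11.5% = $7,950.60.
Line 2 (B-188, Velon, 5,564 m², $372,732.36):
Code B-188 is under a tariff-rate quota (threshold 4,337 m²). In-quota: 4,337 m² at 4.5%; over-quota: 1,227 m² at 11.5%.
Pro-rata value split: in-quota = $372,732.36 × 4,337/5,564 = $290,535.63; over-quota = $372,732.36 − $290,535.63 = $82,196.73.
In-quota duty = $290,535.63 × 4.5% = $13,074.10. Over-quota duty = $82,196.73 × 11.5% = $9,452.62.
Line duty = $13,074.10 + $9,452.62 = $22,526.72.
Line 3 (A-239, Durica, 2,099 kg, $519,649.43):
Base rate for A-239 is 28.5%.
The additional-duty order on A-239 targets Belmark, not Durica; it does not apply.
Duty = $519,649.43 × 28.5% = $148,100.09.
Line 4 (P-176, Velon, 3,442 units, $226,552.44):
Base rate for P-176 is 18.5%.
Origin Velon qualifies under the Karova–Velon agreement and P-176 is covered: preferential rate Free applies instead.
Duty = $226,552.44 × 0% = $0.00.
Total = $7,950.60 + $22,526.72 + $148,100.09 + $0.00 = $178,577.41.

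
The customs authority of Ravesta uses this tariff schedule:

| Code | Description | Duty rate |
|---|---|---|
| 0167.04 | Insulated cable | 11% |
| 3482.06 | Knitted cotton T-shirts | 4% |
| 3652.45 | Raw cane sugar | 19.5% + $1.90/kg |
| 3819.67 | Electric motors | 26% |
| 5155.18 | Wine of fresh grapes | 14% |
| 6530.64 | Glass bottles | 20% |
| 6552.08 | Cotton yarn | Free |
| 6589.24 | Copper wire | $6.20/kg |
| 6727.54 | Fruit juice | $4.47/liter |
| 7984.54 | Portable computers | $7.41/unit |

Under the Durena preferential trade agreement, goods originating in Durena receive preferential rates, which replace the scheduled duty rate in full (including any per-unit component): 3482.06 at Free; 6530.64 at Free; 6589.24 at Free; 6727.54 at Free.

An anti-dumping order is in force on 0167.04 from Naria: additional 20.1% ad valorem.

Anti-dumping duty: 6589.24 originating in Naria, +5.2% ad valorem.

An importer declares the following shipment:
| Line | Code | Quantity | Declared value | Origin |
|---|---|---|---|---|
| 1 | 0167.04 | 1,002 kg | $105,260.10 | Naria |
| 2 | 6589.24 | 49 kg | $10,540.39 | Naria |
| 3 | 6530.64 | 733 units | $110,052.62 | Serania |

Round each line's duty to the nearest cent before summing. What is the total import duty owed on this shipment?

$55,598.31

Line 1 (0167.04, Naria, 1,002 kg, $105,260.10):
Base rate for 0167.04 is 11%.
Additional duty on 0167.04 from Naria: +20.1%. Applied ad valorem rate: 11% + 20.1% = 31.1%.
Duty = $105,260.10 × 31.1% = $32,735.89.
Line 2 (6589.24, Naria, 49 kg, $10,540.39):
Base rate for 6589.24 is $6.20/kg.
6589.24 has an FTA preferential rate, but origin Naria is not Durena; base rate stands.
Additional duty on 6589.24 from Naria: +5.2% ad valorem. Applied ad valorem rate = 5.2%.
Duty = $10,540.39 × 5.2% + 49 × $6.20 = $851.90.
Line 3 (6530.64, Serania, 733 units, $110,052.62):
Base rate for 6530.64 is 20%.
6530.64 has an FTA preferential rate, but origin Serania is not Durena; base rate stands.
Duty = $110,052.62 × 20% = $22,010.52.
Total = $32,735.89 + $851.90 + $22,010.52 = $55,598.31.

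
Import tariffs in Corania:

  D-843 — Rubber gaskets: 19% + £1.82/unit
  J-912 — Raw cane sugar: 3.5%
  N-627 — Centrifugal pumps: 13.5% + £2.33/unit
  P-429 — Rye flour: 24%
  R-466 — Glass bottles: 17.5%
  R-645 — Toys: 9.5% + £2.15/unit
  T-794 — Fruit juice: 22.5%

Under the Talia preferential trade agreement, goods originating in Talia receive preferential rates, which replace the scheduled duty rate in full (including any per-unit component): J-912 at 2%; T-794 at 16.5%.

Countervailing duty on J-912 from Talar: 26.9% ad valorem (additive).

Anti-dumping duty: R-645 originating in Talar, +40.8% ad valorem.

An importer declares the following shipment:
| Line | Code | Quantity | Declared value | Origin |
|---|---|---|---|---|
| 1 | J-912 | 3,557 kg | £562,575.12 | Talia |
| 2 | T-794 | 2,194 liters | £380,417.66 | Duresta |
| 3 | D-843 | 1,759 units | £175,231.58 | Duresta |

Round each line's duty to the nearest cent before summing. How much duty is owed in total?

Line 1 (J-912, Talia, 3,557 kg, £562,575.12):
Base rate for J-912 is 3.5%.
Origin Talia qualifies under the Corania–Talia agreement and J-912 is covered: preferential rate 2% applies instead.
The additional-duty order on J-912 targets Talar, not Talia; it does not apply.
Duty = £562,575.12 × 2% = £11,251.50.
Line 2 (T-794, Duresta, 2,194 liters, £380,417.66):
Base rate for T-794 is 22.5%.
T-794 has an FTA preferential rate, but origin Duresta is not Talia; base rate stands.
Duty = £380,417.66 × 22.5% = £85,593.97.
Line 3 (D-843, Duresta, 1,759 units, £175,231.58):
Base rate for D-843 is 19% + £1.82/unit.
Duty = £175,231.58 × 19% + 1,759 × £1.82 = £36,495.38.
Total = £11,251.50 + £85,593.97 + £36,495.38 = £133,340.85.

£133,340.85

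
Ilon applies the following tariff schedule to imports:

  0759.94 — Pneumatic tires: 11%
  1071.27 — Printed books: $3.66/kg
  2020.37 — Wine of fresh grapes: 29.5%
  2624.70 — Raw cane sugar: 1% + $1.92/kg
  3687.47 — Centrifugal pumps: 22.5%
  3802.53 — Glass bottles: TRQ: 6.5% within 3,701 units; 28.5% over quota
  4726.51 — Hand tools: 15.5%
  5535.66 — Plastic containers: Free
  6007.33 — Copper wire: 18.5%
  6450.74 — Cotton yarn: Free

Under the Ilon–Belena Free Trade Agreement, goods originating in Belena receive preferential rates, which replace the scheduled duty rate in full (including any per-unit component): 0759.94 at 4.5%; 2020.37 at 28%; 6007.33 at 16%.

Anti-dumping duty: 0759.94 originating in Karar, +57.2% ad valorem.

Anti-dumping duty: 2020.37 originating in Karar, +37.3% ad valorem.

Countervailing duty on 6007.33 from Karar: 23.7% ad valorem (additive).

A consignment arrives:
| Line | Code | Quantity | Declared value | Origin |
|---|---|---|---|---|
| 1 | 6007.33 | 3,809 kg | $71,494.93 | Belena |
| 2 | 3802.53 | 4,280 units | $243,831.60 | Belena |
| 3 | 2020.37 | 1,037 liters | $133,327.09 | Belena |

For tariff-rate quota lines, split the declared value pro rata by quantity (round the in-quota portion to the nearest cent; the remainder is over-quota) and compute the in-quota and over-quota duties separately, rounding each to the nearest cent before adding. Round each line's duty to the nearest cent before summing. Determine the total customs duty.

$71,876.67

Line 1 (6007.33, Belena, 3,809 kg, $71,494.93):
Base rate for 6007.33 is 18.5%.
Origin Belena qualifies under the Ilon–Belena agreement and 6007.33 is covered: preferential rate 16% applies instead.
The additional-duty order on 6007.33 targets Karar, not Belena; it does not apply.
Duty = $71,494.93 × 16% = $11,439.19.
Line 2 (3802.53, Belena, 4,280 units, $243,831.60):
Code 3802.53 is under a tariff-rate quota (threshold 3,701 units). In-quota: 3,701 units at 6.5%; over-quota: 579 units at 28.5%.
Pro-rata value split: in-quota = $243,831.60 × 3,701/4,280 = $210,845.97; over-quota = $243,831.60 − $210,845.97 = $32,985.63.
In-quota duty = $210,845.97 × 6.5% = $13,704.99. Over-quota duty = $32,985.63 × 28.5% = $9,400.90.
Line duty = $13,704.99 + $9,400.90 = $23,105.89.
Line 3 (2020.37, Belena, 1,037 liters, $133,327.09):
Base rate for 2020.37 is 29.5%.
Origin Belena qualifies under the Ilon–Belena agreement and 2020.37 is covered: preferential rate 28% applies instead.
The additional-duty order on 2020.37 targets Karar, not Belena; it does not apply.
Duty = $133,327.09 × 28% = $37,331.59.
Total = $11,439.19 + $23,105.89 + $37,331.59 = $71,876.67.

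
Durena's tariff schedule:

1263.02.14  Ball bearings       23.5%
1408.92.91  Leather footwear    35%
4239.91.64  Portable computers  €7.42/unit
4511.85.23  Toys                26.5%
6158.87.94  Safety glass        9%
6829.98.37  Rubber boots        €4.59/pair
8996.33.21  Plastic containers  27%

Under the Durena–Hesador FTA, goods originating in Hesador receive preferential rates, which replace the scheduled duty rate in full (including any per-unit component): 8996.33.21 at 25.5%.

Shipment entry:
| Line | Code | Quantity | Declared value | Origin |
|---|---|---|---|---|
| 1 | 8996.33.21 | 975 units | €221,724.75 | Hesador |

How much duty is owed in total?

€56,539.81

Line 1 (8996.33.21, Hesador, 975 units, €221,724.75):
Base rate for 8996.33.21 is 27%.
Origin Hesador qualifies under the Durena–Hesador agreement and 8996.33.21 is covered: preferential rate 25.5% applies instead.
Duty = €221,724.75 × 25.5% = €56,539.81.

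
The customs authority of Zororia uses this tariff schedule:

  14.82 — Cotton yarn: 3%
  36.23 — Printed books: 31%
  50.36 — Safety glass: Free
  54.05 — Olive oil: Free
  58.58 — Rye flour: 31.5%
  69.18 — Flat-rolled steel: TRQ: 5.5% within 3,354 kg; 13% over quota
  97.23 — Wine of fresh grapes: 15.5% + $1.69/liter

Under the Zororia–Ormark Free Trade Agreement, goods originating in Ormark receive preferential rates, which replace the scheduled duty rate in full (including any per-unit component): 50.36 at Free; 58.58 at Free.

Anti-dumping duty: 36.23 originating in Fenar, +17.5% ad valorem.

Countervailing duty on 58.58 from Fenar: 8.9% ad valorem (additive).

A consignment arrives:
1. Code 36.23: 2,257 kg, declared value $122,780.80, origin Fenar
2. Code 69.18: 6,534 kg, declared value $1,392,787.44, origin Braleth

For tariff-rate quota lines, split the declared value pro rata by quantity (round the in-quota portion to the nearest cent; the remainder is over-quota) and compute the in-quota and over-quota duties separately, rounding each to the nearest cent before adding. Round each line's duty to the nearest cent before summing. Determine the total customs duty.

Line 1 (36.23, Fenar, 2,257 kg, $122,780.80):
Base rate for 36.23 is 31%.
Additional duty on 36.23 from Fenar: +17.5%. Applied ad valorem rate: 31% + 17.5% = 48.5%.
Duty = $122,780.80 × 48.5% = $59,548.69.
Line 2 (69.18, Braleth, 6,534 kg, $1,392,787.44):
Code 69.18 is under a tariff-rate quota (threshold 3,354 kg). In-quota: 3,354 kg at 5.5%; over-quota: 3,180 kg at 13%.
Pro-rata value split: in-quota = $1,392,787.44 × 3,354/6,534 = $714,938.64; over-quota = $1,392,787.44 − $714,938.64 = $677,848.80.
In-quota duty = $714,938.64 × 5.5% = $39,321.63. Over-quota duty = $677,848.80 × 13% = $88,120.34.
Line duty = $39,321.63 + $88,120.34 = $127,441.97.
Total = $59,548.69 + $127,441.97 = $186,990.66.

$186,990.66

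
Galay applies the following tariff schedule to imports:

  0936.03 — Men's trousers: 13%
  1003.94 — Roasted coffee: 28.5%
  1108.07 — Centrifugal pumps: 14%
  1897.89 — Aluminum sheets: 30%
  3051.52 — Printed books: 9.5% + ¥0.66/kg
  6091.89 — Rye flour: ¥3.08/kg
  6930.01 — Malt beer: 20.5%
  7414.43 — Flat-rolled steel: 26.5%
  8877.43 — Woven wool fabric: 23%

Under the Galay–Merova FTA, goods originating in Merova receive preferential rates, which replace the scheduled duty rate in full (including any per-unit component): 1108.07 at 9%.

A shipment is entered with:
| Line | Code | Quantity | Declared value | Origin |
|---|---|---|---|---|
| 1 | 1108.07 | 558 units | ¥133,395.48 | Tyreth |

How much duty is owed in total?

¥18,675.37

Line 1 (1108.07, Tyreth, 558 units, ¥133,395.48):
Base rate for 1108.07 is 14%.
1108.07 has an FTA preferential rate, but origin Tyreth is not Merova; base rate stands.
Duty = ¥133,395.48 × 14% = ¥18,675.37.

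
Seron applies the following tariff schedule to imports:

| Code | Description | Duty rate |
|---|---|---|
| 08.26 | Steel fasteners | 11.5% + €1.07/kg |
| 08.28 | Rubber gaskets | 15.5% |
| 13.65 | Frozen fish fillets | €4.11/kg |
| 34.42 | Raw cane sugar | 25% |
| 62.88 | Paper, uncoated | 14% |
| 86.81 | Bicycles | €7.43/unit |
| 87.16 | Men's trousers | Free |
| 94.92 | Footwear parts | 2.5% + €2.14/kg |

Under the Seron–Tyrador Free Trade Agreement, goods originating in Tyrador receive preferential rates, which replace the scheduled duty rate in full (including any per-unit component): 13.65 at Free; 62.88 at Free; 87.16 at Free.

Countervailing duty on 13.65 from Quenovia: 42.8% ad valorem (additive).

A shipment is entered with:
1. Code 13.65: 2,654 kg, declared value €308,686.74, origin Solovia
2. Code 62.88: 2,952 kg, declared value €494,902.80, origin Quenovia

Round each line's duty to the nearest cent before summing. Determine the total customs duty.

€80,194.33

Line 1 (13.65, Solovia, 2,654 kg, €308,686.74):
Base rate for 13.65 is €4.11/kg.
13.65 has an FTA preferential rate, but origin Solovia is not Tyrador; base rate stands.
The additional-duty order on 13.65 targets Quenovia, not Solovia; it does not apply.
Duty = 2,654 × €4.11 = €10,907.94.
Line 2 (62.88, Quenovia, 2,952 kg, €494,902.80):
Base rate for 62.88 is 14%.
62.88 has an FTA preferential rate, but origin Quenovia is not Tyrador; base rate stands.
Duty = €494,902.80 × 14% = €69,286.39.
Total = €10,907.94 + €69,286.39 = €80,194.33.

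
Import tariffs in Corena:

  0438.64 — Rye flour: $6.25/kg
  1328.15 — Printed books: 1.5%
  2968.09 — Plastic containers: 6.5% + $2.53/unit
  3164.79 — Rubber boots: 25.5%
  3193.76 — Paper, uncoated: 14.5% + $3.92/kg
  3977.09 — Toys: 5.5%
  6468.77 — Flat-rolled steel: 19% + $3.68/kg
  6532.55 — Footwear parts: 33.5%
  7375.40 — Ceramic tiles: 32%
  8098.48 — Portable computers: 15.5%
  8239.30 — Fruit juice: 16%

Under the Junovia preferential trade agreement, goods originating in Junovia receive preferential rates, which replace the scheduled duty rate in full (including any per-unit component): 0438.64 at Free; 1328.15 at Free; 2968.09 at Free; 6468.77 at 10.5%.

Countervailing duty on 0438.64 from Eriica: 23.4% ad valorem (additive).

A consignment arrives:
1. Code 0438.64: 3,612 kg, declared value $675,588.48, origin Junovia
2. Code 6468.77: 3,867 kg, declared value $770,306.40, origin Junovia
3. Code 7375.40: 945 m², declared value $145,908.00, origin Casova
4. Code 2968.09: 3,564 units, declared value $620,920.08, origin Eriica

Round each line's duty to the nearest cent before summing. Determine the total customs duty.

Line 1 (0438.64, Junovia, 3,612 kg, $675,588.48):
Base rate for 0438.64 is $6.25/kg.
Origin Junovia qualifies under the Corena–Junovia agreement and 0438.64 is covered: preferential rate Free applies instead.
The additional-duty order on 0438.64 targets Eriica, not Junovia; it does not apply.
Duty = $675,588.48 × 0% = $0.00.
Line 2 (6468.77, Junovia, 3,867 kg, $770,306.40):
Base rate for 6468.77 is 19% + $3.68/kg.
Origin Junovia qualifies under the Corena–Junovia agreement and 6468.77 is covered: preferential rate 10.5% applies instead.
Duty = $770,306.40 × 10.5% = $80,882.17.
Line 3 (7375.40, Casova, 945 m², $145,908.00):
Base rate for 7375.40 is 32%.
Duty = $145,908.00 × 32% = $46,690.56.
Line 4 (2968.09, Eriica, 3,564 units, $620,920.08):
Base rate for 2968.09 is 6.5% + $2.53/unit.
2968.09 has an FTA preferential rate, but origin Eriica is not Junovia; base rate stands.
Duty = $620,920.08 × 6.5% + 3,564 × $2.53 = $49,376.73.
Total = $0.00 + $80,882.17 + $46,690.56 + $49,376.73 = $176,949.46.

$176,949.46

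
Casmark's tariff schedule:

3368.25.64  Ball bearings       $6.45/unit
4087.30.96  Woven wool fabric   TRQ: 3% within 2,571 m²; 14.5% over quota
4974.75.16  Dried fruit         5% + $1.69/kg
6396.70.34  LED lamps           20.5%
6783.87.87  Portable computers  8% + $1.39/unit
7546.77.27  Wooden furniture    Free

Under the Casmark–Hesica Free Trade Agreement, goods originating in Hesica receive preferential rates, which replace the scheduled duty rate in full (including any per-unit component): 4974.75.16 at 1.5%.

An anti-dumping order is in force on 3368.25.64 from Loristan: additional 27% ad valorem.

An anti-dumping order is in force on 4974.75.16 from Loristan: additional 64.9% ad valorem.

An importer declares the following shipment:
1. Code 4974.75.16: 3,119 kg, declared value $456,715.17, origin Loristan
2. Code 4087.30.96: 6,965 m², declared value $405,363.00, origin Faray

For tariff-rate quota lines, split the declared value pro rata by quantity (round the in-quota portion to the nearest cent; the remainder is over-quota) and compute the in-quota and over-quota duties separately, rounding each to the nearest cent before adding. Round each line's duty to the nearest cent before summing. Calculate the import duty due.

Line 1 (4974.75.16, Loristan, 3,119 kg, $456,715.17):
Base rate for 4974.75.16 is 5% + $1.69/kg.
4974.75.16 has an FTA preferential rate, but origin Loristan is not Hesica; base rate stands.
Additional duty on 4974.75.16 from Loristan: +64.9%. Applied ad valorem rate: 5% + 64.9% = 69.9%.
Duty = $456,715.17 × 69.9% + 3,119 × $1.69 = $324,515.01.
Line 2 (4087.30.96, Faray, 6,965 m², $405,363.00):
Code 4087.30.96 is under a tariff-rate quota (threshold 2,571 m²). In-quota: 2,571 m² at 3%; over-quota: 4,394 m² at 14.5%.
Pro-rata value split: in-quota = $405,363.00 × 2,571/6,965 = $149,632.20; over-quota = $405,363.00 − $149,632.20 = $255,730.80.
In-quota duty = $149,632.20 × 3% = $4,488.97. Over-quota duty = $255,730.80 × 14.5% = $37,080.97.
Line duty = $4,488.97 + $37,080.97 = $41,569.94.
Total = $324,515.01 + $41,569.94 = $366,084.95.

$366,084.95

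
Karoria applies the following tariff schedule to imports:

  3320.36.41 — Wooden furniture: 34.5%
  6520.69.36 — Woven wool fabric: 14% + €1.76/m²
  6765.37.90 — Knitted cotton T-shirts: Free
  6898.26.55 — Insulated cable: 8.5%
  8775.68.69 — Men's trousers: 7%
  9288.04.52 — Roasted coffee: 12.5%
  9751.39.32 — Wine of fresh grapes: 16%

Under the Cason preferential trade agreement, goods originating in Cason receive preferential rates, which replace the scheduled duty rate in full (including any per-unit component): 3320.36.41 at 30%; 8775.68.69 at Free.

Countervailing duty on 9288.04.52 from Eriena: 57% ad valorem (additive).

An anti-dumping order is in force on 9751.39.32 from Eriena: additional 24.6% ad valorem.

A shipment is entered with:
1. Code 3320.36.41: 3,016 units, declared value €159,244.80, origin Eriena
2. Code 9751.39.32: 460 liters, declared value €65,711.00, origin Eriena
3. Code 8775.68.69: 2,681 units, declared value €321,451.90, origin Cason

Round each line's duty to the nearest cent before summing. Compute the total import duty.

Line 1 (3320.36.41, Eriena, 3,016 units, €159,244.80):
Base rate for 3320.36.41 is 34.5%.
3320.36.41 has an FTA preferential rate, but origin Eriena is not Cason; base rate stands.
Duty = €159,244.80 × 34.5% = €54,939.46.
Line 2 (9751.39.32, Eriena, 460 liters, €65,711.00):
Base rate for 9751.39.32 is 16%.
Additional duty on 9751.39.32 from Eriena: +24.6%. Applied ad valorem rate: 16% + 24.6% = 40.6%.
Duty = €65,711.00 × 40.6% = €26,678.67.
Line 3 (8775.68.69, Cason, 2,681 units, €321,451.90):
Base rate for 8775.68.69 is 7%.
Origin Cason qualifies under the Karoria–Cason agreement and 8775.68.69 is covered: preferential rate Free applies instead.
Duty = €321,451.90 × 0% = €0.00.
Total = €54,939.46 + €26,678.67 + €0.00 = €81,618.13.

€81,618.13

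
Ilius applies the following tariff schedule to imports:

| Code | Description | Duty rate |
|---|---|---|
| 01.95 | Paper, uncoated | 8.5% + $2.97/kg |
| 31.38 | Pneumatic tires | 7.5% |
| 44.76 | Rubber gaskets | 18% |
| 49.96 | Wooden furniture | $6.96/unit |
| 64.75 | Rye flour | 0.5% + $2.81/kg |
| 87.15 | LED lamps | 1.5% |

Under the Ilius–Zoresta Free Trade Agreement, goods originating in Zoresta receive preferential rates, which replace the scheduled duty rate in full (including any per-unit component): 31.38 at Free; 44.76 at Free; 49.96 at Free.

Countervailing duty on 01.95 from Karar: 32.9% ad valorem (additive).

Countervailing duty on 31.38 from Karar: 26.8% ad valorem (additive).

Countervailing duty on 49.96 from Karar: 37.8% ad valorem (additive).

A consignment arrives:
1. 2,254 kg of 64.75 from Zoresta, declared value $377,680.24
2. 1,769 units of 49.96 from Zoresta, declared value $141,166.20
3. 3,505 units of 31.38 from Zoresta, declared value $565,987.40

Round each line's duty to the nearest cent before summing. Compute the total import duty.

Line 1 (64.75, Zoresta, 2,254 kg, $377,680.24):
Base rate for 64.75 is 0.5% + $2.81/kg.
Origin Zoresta is the FTA partner but 64.75 is not on the preference list; base rate stands.
Duty = $377,680.24 × 0.5% + 2,254 × $2.81 = $8,222.14.
Line 2 (49.96, Zoresta, 1,769 units, $141,166.20):
Base rate for 49.96 is $6.96/unit.
Origin Zoresta qualifies under the Ilius–Zoresta agreement and 49.96 is covered: preferential rate Free applies instead.
The additional-duty order on 49.96 targets Karar, not Zoresta; it does not apply.
Duty = $141,166.20 × 0% = $0.00.
Line 3 (31.38, Zoresta, 3,505 units, $565,987.40):
Base rate for 31.38 is 7.5%.
Origin Zoresta qualifies under the Ilius–Zoresta agreement and 31.38 is covered: preferential rate Free applies instead.
The additional-duty order on 31.38 targets Karar, not Zoresta; it does not apply.
Duty = $565,987.40 × 0% = $0.00.
Total = $8,222.14 + $0.00 + $0.00 = $8,222.14.

$8,222.14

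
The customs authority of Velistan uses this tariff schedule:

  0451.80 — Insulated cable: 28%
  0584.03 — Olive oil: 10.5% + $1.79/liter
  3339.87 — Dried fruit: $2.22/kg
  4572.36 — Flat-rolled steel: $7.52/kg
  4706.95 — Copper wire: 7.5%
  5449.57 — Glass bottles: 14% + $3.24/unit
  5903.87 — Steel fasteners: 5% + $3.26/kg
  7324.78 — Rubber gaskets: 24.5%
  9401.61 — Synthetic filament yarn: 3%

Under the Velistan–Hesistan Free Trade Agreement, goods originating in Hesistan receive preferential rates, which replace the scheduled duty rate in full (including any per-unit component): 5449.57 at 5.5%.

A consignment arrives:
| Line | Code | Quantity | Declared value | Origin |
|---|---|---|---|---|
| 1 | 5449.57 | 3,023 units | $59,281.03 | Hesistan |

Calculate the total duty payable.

$3,260.46

Line 1 (5449.57, Hesistan, 3,023 units, $59,281.03):
Base rate for 5449.57 is 14% + $3.24/unit.
Origin Hesistan qualifies under the Velistan–Hesistan agreement and 5449.57 is covered: preferential rate 5.5% applies instead.
Duty = $59,281.03 × 5.5% = $3,260.46.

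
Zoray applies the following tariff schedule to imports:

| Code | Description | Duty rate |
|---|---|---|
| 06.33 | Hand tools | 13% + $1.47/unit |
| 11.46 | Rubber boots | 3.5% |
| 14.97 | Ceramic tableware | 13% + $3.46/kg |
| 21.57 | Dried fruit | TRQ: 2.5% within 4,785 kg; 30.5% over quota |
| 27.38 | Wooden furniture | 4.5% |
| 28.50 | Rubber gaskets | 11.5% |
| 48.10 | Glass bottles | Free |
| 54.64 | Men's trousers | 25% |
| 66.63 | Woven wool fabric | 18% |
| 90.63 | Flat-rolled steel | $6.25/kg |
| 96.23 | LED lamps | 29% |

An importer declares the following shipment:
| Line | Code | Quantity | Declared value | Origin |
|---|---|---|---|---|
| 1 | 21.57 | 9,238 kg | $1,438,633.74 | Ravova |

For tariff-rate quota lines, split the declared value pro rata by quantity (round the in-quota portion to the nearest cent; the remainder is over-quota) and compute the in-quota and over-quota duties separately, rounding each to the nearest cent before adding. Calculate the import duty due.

$230,136.24

Line 1 (21.57, Ravova, 9,238 kg, $1,438,633.74):
Code 21.57 is under a tariff-rate quota (threshold 4,785 kg). In-quota: 4,785 kg at 2.5%; over-quota: 4,453 kg at 30.5%.
Pro-rata value split: in-quota = $1,438,633.74 × 4,785/9,238 = $745,168.05; over-quota = $1,438,633.74 − $745,168.05 = $693,465.69.
In-quota duty = $745,168.05 × 2.5% = $18,629.20. Over-quota duty = $693,465.69 × 30.5% = $211,507.04.
Line duty = $18,629.20 + $211,507.04 = $230,136.24.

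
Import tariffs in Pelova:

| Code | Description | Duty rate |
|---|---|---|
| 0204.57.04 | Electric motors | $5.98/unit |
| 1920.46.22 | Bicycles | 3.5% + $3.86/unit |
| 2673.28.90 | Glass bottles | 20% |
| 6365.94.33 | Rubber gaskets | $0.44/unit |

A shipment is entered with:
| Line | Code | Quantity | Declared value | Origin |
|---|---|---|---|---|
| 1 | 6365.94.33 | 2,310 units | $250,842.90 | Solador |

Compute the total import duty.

Line 1 (6365.94.33, Solador, 2,310 units, $250,842.90):
Base rate for 6365.94.33 is $0.44/unit.
Duty = 2,310 × $0.44 = $1,016.40.

$1,016.40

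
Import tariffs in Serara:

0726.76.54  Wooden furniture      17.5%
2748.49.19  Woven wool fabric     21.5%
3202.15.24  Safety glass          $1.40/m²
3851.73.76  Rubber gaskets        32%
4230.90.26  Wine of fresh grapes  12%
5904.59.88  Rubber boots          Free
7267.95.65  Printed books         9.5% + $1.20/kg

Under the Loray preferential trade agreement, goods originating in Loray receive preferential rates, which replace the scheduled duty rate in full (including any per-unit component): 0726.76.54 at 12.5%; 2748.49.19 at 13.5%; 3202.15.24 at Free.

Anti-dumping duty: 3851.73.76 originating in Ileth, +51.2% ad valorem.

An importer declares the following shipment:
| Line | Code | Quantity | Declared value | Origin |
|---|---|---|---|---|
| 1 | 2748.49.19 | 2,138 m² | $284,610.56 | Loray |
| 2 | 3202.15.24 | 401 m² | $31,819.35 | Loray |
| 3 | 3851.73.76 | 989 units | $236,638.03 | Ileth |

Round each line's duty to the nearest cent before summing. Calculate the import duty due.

Line 1 (2748.49.19, Loray, 2,138 m², $284,610.56):
Base rate for 2748.49.19 is 21.5%.
Origin Loray qualifies under the Serara–Loray agreement and 2748.49.19 is covered: preferential rate 13.5% applies instead.
Duty = $284,610.56 × 13.5% = $38,422.43.
Line 2 (3202.15.24, Loray, 401 m², $31,819.35):
Base rate for 3202.15.24 is $1.40/m².
Origin Loray qualifies under the Serara–Loray agreement and 3202.15.24 is covered: preferential rate Free applies instead.
Duty = $31,819.35 × 0% = $0.00.
Line 3 (3851.73.76, Ileth, 989 units, $236,638.03):
Base rate for 3851.73.76 is 32%.
Additional duty on 3851.73.76 from Ileth: +51.2%. Applied ad valorem rate: 32% + 51.2% = 83.2%.
Duty = $236,638.03 × 83.2% = $196,882.84.
Total = $38,422.43 + $0.00 + $196,882.84 = $235,305.27.

$235,305.27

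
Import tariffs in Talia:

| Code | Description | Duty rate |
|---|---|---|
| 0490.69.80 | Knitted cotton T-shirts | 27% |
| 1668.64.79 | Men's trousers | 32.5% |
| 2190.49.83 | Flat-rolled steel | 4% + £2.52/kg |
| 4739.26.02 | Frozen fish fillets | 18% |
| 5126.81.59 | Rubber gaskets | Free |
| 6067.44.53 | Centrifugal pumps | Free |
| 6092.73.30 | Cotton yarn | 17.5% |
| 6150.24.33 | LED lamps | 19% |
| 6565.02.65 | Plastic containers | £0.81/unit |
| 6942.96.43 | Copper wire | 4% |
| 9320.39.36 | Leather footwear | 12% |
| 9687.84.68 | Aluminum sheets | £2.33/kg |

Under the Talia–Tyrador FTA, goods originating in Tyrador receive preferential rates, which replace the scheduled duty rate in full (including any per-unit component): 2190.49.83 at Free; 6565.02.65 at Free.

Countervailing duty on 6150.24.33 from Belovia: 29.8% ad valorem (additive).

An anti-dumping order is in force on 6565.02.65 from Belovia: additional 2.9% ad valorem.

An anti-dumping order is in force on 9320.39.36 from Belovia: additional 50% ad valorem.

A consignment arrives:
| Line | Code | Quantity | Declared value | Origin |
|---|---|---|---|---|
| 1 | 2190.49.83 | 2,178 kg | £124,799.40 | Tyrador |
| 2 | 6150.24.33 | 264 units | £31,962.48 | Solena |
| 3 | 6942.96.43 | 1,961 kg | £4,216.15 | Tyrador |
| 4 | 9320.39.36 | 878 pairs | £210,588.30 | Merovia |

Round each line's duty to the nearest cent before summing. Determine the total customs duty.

£31,512.12

Line 1 (2190.49.83, Tyrador, 2,178 kg, £124,799.40):
Base rate for 2190.49.83 is 4% + £2.52/kg.
Origin Tyrador qualifies under the Talia–Tyrador agreement and 2190.49.83 is covered: preferential rate Free applies instead.
Duty = £124,799.40 × 0% = £0.00.
Line 2 (6150.24.33, Solena, 264 units, £31,962.48):
Base rate for 6150.24.33 is 19%.
The additional-duty order on 6150.24.33 targets Belovia, not Solena; it does not apply.
Duty = £31,962.48 × 19% = £6,072.87.
Line 3 (6942.96.43, Tyrador, 1,961 kg, £4,216.15):
Base rate for 6942.96.43 is 4%.
Origin Tyrador is the FTA partner but 6942.96.43 is not on the preference list; base rate stands.
Duty = £4,216.15 × 4% = £168.65.
Line 4 (9320.39.36, Merovia, 878 pairs, £210,588.30):
Base rate for 9320.39.36 is 12%.
The additional-duty order on 9320.39.36 targets Belovia, not Merovia; it does not apply.
Duty = £210,588.30 × 12% = £25,270.60.
Total = £0.00 + £6,072.87 + £168.65 + £25,270.60 = £31,512.12.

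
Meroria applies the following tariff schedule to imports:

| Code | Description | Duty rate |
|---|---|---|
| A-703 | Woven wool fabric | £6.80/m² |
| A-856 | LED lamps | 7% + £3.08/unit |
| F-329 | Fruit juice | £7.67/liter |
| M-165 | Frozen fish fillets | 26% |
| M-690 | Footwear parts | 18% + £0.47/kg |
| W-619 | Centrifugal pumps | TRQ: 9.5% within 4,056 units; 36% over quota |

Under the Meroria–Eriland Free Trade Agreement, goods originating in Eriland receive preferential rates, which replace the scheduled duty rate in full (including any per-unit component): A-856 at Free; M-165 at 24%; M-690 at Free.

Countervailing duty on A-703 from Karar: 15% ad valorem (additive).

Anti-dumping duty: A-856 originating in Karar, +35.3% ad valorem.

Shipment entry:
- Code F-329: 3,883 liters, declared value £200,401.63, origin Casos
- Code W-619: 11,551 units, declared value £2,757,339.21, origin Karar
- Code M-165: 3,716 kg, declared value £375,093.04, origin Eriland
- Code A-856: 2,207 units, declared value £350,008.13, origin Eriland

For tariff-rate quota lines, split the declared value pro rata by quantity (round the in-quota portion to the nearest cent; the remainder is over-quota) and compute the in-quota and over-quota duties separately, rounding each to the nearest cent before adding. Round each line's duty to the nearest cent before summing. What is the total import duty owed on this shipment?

Line 1 (F-329, Casos, 3,883 liters, £200,401.63):
Base rate for F-329 is £7.67/liter.
Duty = 3,883 × £7.67 = £29,782.61.
Line 2 (W-619, Karar, 11,551 units, £2,757,339.21):
Code W-619 is under a tariff-rate quota (threshold 4,056 units). In-quota: 4,056 units at 9.5%; over-quota: 7,495 units at 36%.
Pro-rata value split: in-quota = £2,757,339.21 × 4,056/11,551 = £968,207.76; over-quota = £2,757,339.21 − £968,207.76 = £1,789,131.45.
In-quota duty = £968,207.76 × 9.5% = £91,979.74. Over-quota duty = £1,789,131.45 × 36% = £644,087.32.
Line duty = £91,979.74 + £644,087.32 = £736,067.06.
Line 3 (M-165, Eriland, 3,716 kg, £375,093.04):
Base rate for M-165 is 26%.
Origin Eriland qualifies under the Meroria–Eriland agreement and M-165 is covered: preferential rate 24% applies instead.
Duty = £375,093.04 × 24% = £90,022.33.
Line 4 (A-856, Eriland, 2,207 units, £350,008.13):
Base rate for A-856 is 7% + £3.08/unit.
Origin Eriland qualifies under the Meroria–Eriland agreement and A-856 is covered: preferential rate Free applies instead.
The additional-duty order on A-856 targets Karar, not Eriland; it does not apply.
Duty = £350,008.13 × 0% = £0.00.
Total = £29,782.61 + £736,067.06 + £90,022.33 + £0.00 = £855,872.00.

£855,872.00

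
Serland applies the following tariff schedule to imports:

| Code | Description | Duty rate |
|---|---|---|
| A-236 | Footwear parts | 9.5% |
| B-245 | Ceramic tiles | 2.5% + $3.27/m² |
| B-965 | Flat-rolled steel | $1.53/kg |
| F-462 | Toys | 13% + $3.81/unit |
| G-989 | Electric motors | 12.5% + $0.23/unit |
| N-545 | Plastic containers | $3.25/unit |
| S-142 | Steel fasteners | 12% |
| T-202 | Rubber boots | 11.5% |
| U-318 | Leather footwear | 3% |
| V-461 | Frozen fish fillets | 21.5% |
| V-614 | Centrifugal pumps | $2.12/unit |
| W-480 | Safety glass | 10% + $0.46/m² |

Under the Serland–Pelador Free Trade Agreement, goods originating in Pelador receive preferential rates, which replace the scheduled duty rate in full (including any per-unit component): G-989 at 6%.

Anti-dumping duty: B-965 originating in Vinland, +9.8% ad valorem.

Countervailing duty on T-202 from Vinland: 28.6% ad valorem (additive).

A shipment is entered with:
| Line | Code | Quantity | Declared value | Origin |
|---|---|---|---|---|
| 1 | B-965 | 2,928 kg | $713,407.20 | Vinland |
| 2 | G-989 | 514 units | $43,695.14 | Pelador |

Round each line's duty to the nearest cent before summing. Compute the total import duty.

$77,015.46

Line 1 (B-965, Vinland, 2,928 kg, $713,407.20):
Base rate for B-965 is $1.53/kg.
Additional duty on B-965 from Vinland: +9.8% ad valorem. Applied ad valorem rate = 9.8%.
Duty = $713,407.20 × 9.8% + 2,928 × $1.53 = $74,393.75.
Line 2 (G-989, Pelador, 514 units, $43,695.14):
Base rate for G-989 is 12.5% + $0.23/unit.
Origin Pelador qualifies under the Serland–Pelador agreement and G-989 is covered: preferential rate 6% applies instead.
Duty = $43,695.14 × 6% = $2,621.71.
Total = $74,393.75 + $2,621.71 = $77,015.46.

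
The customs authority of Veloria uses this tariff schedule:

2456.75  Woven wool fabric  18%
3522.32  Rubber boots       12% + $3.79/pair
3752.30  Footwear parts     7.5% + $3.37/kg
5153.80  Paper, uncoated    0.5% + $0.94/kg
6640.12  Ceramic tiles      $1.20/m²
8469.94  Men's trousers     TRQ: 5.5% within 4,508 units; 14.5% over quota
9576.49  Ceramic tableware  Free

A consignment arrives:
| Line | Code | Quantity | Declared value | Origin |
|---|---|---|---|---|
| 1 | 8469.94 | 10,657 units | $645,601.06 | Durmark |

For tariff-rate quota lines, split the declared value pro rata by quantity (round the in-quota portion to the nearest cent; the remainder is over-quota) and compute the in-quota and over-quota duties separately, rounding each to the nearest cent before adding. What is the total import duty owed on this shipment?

$69,033.64

Line 1 (8469.94, Durmark, 10,657 units, $645,601.06):
Code 8469.94 is under a tariff-rate quota (threshold 4,508 units). In-quota: 4,508 units at 5.5%; over-quota: 6,149 units at 14.5%.
Pro-rata value split: in-quota = $645,601.06 × 4,508/10,657 = $273,094.64; over-quota = $645,601.06 − $273,094.64 = $372,506.42.
In-quota duty = $273,094.64 × 5.5% = $15,020.21. Over-quota duty = $372,506.42 × 14.5% = $54,013.43.
Line duty = $15,020.21 + $54,013.43 = $69,033.64.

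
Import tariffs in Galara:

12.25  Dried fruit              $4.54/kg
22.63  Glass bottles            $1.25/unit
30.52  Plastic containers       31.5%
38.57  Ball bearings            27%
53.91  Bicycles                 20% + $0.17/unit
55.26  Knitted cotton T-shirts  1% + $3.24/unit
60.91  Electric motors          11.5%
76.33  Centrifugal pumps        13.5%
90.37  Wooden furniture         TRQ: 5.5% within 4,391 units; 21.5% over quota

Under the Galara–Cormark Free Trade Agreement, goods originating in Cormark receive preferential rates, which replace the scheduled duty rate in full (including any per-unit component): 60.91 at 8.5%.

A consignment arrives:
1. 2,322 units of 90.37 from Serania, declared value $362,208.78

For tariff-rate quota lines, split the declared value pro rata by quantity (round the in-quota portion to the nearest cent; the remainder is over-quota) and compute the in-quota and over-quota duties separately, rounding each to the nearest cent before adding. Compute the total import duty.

Line 1 (90.37, Serania, 2,322 units, $362,208.78):
Code 90.37 is under a tariff-rate quota (threshold 4,391 units). Quantity 2,322 units is within the quota, so the in-quota rate 5.5% applies to the full value.
Duty = $362,208.78 × 5.5% = $19,921.48.

$19,921.48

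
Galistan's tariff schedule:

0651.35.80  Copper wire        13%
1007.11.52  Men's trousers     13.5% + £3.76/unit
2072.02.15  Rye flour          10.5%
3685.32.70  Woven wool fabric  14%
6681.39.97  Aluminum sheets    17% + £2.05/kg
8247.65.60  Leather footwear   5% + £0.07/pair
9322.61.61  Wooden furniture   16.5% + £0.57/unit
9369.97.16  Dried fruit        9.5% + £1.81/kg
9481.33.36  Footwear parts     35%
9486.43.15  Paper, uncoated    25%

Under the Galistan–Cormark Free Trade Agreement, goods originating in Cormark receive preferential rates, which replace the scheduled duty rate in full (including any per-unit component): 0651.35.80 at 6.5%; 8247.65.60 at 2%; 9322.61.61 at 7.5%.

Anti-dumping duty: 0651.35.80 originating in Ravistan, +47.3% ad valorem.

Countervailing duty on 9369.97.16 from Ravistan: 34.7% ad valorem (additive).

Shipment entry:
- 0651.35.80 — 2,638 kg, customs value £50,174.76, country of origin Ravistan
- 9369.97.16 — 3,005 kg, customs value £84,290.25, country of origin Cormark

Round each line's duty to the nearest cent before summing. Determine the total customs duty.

Line 1 (0651.35.80, Ravistan, 2,638 kg, £50,174.76):
Base rate for 0651.35.80 is 13%.
0651.35.80 has an FTA preferential rate, but origin Ravistan is not Cormark; base rate stands.
Additional duty on 0651.35.80 from Ravistan: +47.3%. Applied ad valorem rate: 13% + 47.3% = 60.3%.
Duty = £50,174.76 × 60.3% = £30,255.38.
Line 2 (9369.97.16, Cormark, 3,005 kg, £84,290.25):
Base rate for 9369.97.16 is 9.5% + £1.81/kg.
Origin Cormark is the FTA partner but 9369.97.16 is not on the preference list; base rate stands.
The additional-duty order on 9369.97.16 targets Ravistan, not Cormark; it does not apply.
Duty = £84,290.25 × 9.5% + 3,005 × £1.81 = £13,446.62.
Total = £30,255.38 + £13,446.62 = £43,702.00.

£43,702.00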